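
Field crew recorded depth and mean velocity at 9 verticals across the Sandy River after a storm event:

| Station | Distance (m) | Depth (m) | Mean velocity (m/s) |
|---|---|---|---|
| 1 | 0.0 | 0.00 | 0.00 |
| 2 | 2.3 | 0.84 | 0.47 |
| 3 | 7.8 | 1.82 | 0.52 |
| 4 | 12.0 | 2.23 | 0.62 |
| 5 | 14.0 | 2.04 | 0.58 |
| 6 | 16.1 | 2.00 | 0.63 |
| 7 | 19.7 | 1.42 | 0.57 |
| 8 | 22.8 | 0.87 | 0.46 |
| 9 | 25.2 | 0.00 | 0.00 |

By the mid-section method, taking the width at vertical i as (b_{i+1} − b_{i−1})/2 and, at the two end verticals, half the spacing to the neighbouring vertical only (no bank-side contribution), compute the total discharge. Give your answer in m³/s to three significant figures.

20.2 m³/s

w_2 = (7.8 − 0.0)/2 = 3.9 m; q_2 = 0.47 × 0.84 × 3.9 = 1.540 m³/s
w_3 = (12.0 − 2.3)/2 = 4.85 m; q_3 = 0.52 × 1.82 × 4.85 = 4.590 m³/s
w_4 = (14.0 − 7.8)/2 = 3.1 m; q_4 = 0.62 × 2.23 × 3.1 = 4.286 m³/s
w_5 = (16.1 − 12.0)/2 = 2.05 m; q_5 = 0.58 × 2.04 × 2.05 = 2.426 m³/s
w_6 = (19.7 − 14.0)/2 = 2.85 m; q_6 = 0.63 × 2.00 × 2.85 = 3.591 m³/s
w_7 = (22.8 − 16.1)/2 = 3.35 m; q_7 = 0.57 × 1.42 × 3.35 = 2.711 m³/s
w_8 = (25.2 − 19.7)/2 = 2.75 m; q_8 = 0.46 × 0.87 × 2.75 = 1.101 m³/s
Stations 1, 9 contribute zero (depth or velocity is 0).
Q = Σ qᵢ = 20.24 m³/s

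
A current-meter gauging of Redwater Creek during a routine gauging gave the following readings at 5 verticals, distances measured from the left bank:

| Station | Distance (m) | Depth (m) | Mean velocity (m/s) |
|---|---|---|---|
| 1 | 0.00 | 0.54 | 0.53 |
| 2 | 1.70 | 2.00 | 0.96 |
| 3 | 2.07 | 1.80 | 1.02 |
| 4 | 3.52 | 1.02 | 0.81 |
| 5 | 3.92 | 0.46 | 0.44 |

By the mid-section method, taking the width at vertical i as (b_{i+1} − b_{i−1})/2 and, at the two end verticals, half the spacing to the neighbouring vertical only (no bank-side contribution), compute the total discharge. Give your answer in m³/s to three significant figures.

w_1 = (1.70 − 0.00)/2 = 0.85 m; q_1 = 0.53 × 0.54 × 0.85 = 0.2433 m³/s
w_2 = (2.07 − 0.00)/2 = 1.035 m; q_2 = 0.96 × 2.00 × 1.035 = 1.987 m³/s
w_3 = (3.52 − 1.70)/2 = 0.91 m; q_3 = 1.02 × 1.80 × 0.91 = 1.671 m³/s
w_4 = (3.92 − 2.07)/2 = 0.925 m; q_4 = 0.81 × 1.02 × 0.925 = 0.7642 m³/s
w_5 = (3.92 − 3.52)/2 = 0.2 m; q_5 = 0.44 × 0.46 × 0.2 = 0.04048 m³/s
Q = Σ qᵢ = 4.706 m³/s

4.71 m³/s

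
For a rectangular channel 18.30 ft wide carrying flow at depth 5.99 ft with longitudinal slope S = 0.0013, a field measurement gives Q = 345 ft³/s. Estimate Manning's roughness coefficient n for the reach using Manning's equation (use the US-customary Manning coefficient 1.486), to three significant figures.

A = b·y = 18.30 × 5.99 = 109.6 ft²
P = b + 2y = 18.30 + 2×5.99 = 30.28 ft
R = A/P = 109.6/30.28 = 3.620 ft
n = (1.486/Q)·A·R^(2/3)·S^(1/2) = (1.486/345) × 109.6 × 2.358 × 0.03606 = 0.04014

0.0401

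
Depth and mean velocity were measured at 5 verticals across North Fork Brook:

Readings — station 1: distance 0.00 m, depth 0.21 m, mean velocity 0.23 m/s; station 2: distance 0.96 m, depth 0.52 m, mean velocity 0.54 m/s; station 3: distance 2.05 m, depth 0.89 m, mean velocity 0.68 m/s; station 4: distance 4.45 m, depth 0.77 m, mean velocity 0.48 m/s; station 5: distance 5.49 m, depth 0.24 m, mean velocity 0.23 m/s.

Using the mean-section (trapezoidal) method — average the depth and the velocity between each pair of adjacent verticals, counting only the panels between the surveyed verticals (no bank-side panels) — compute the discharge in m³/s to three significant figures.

1.95 m³/s

Panel 1-2: Δb = 0.96 m, d̄ = (0.21+0.52)/2 = 0.365, v̄ = (0.23+0.54)/2 = 0.385 → q = 0.96×0.365×0.385 = 0.1349 m³/s
Panel 2-3: Δb = 1.09 m, d̄ = (0.52+0.89)/2 = 0.705, v̄ = (0.54+0.68)/2 = 0.61 → q = 1.09×0.705×0.61 = 0.4688 m³/s
Panel 3-4: Δb = 2.4 m, d̄ = (0.89+0.77)/2 = 0.83, v̄ = (0.68+0.48)/2 = 0.58 → q = 2.4×0.83×0.58 = 1.155 m³/s
Panel 4-5: Δb = 1.04 m, d̄ = (0.77+0.24)/2 = 0.505, v̄ = (0.48+0.23)/2 = 0.355 → q = 1.04×0.505×0.355 = 0.1864 m³/s
Q = Σ q = 1.945 m³/s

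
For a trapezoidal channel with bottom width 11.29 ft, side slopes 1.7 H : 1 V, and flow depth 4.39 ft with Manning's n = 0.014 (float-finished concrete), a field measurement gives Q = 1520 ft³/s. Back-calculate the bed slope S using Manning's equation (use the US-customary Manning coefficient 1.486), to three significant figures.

A = (b + z·y)·y = (11.29 + 1.7×4.39)×4.39 = 82.33 ft²
P = b + 2y√(1+z²) = 11.29 + 2×4.39×√(1+1.7²) = 28.61 ft
R = A/P = 82.33/28.61 = 2.878 ft
S = (Q·n / (1.486·A·R^(2/3)))² = (1520×0.014 / (1.486×82.33×2.023))² = 0.007392

0.00739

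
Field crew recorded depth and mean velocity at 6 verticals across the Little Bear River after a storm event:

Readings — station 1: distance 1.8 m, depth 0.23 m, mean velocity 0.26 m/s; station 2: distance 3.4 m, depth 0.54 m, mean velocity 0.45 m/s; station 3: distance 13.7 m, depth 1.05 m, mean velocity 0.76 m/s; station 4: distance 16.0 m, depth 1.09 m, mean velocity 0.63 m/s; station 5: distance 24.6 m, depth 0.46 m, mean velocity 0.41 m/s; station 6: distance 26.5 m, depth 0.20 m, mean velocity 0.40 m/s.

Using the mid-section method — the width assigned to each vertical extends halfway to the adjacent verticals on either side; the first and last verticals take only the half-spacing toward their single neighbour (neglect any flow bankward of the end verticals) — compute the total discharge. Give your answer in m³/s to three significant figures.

w_1 = (3.4 − 1.8)/2 = 0.8 m; q_1 = 0.26 × 0.23 × 0.8 = 0.04784 m³/s
w_2 = (13.7 − 1.8)/2 = 5.95 m; q_2 = 0.45 × 0.54 × 5.95 = 1.446 m³/s
w_3 = (16.0 − 3.4)/2 = 6.3 m; q_3 = 0.76 × 1.05 × 6.3 = 5.027 m³/s
w_4 = (24.6 − 13.7)/2 = 5.45 m; q_4 = 0.63 × 1.09 × 5.45 = 3.743 m³/s
w_5 = (26.5 − 16.0)/2 = 5.25 m; q_5 = 0.41 × 0.46 × 5.25 = 0.9902 m³/s
w_6 = (26.5 − 24.6)/2 = 0.95 m; q_6 = 0.40 × 0.20 × 0.95 = 0.07600 m³/s
Q = Σ qᵢ = 11.33 m³/s

11.3 m³/s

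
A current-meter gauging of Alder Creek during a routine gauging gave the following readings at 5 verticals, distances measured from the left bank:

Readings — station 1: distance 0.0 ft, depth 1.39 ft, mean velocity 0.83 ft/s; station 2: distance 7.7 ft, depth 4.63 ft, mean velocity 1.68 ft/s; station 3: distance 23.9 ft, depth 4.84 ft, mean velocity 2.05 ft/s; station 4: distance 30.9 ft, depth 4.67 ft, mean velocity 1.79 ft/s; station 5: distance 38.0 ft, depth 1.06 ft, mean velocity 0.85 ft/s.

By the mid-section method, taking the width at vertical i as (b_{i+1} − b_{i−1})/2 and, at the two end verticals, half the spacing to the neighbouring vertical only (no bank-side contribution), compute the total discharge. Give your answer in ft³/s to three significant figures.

w_1 = (7.7 − 0.0)/2 = 3.85 ft; q_1 = 0.83 × 1.39 × 3.85 = 4.442 ft³/s
w_2 = (23.9 − 0.0)/2 = 11.95 ft; q_2 = 1.68 × 4.63 × 11.95 = 92.95 ft³/s
w_3 = (30.9 − 7.7)/2 = 11.6 ft; q_3 = 2.05 × 4.84 × 11.6 = 115.1 ft³/s
w_4 = (38.0 − 23.9)/2 = 7.05 ft; q_4 = 1.79 × 4.67 × 7.05 = 58.93 ft³/s
w_5 = (38.0 − 30.9)/2 = 3.55 ft; q_5 = 0.85 × 1.06 × 3.55 = 3.199 ft³/s
Q = Σ qᵢ = 274.6 ft³/s

275 ft³/s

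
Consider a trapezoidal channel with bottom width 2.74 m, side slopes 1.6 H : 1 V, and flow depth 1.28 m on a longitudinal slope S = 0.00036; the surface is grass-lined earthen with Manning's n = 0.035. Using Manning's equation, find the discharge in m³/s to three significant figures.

A = (b + z·y)·y = (2.74 + 1.6×1.28)×1.28 = 6.129 m²
P = b + 2y√(1+z²) = 2.74 + 2×1.28×√(1+1.6²) = 7.570 m
R = A/P = 6.129/7.570 = 0.8096 m
Q = (1/n)·A·R^(2/3)·S^(1/2) = (1/0.035) × 6.129 × 0.8096^(2/3) × 0.00036^(1/2) = 2.886 m³/s

2.89 m³/s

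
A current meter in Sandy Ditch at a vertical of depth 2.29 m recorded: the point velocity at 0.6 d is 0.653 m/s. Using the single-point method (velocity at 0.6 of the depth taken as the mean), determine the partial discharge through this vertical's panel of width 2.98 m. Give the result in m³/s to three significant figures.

4.46 m³/s

v̄ = v₀.₆ = 0.653 m/s
q = v̄ × d × w = 0.6530 × 2.29 × 2.98 = 4.456 m³/s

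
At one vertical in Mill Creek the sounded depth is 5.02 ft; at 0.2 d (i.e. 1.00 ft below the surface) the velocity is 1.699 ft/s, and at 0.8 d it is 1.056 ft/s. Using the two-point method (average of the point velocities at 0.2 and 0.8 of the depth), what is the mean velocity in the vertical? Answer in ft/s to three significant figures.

1.38 ft/s

v̄ = (1.699 + 1.056) / 2 = 1.378 ft/s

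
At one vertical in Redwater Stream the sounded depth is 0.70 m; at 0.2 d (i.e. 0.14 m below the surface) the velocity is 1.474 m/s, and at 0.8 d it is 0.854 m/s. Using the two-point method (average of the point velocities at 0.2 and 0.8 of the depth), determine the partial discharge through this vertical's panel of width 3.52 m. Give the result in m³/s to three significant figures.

2.87 m³/s

v̄ = (1.474 + 0.854) / 2 = 1.164 m/s
q = v̄ × d × w = 1.164 × 0.70 × 3.52 = 2.868 m³/s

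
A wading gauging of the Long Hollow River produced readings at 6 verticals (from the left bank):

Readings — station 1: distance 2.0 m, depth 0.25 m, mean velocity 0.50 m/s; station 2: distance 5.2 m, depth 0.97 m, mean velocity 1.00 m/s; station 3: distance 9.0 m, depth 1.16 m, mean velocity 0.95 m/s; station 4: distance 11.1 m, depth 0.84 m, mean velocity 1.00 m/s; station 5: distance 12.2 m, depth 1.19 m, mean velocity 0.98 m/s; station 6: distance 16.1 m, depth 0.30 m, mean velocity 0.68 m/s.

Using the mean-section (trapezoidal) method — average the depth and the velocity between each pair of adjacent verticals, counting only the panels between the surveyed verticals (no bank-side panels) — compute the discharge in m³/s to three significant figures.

11.0 m³/s

Panel 1-2: Δb = 3.2 m, d̄ = (0.25+0.97)/2 = 0.61, v̄ = (0.50+1.00)/2 = 0.75 → q = 3.2×0.61×0.75 = 1.464 m³/s
Panel 2-3: Δb = 3.8 m, d̄ = (0.97+1.16)/2 = 1.065, v̄ = (1.00+0.95)/2 = 0.975 → q = 3.8×1.065×0.975 = 3.946 m³/s
Panel 3-4: Δb = 2.1 m, d̄ = (1.16+0.84)/2 = 1, v̄ = (0.95+1.00)/2 = 0.975 → q = 2.1×1×0.975 = 2.048 m³/s
Panel 4-5: Δb = 1.1 m, d̄ = (0.84+1.19)/2 = 1.015, v̄ = (1.00+0.98)/2 = 0.99 → q = 1.1×1.015×0.99 = 1.105 m³/s
Panel 5-6: Δb = 3.9 m, d̄ = (1.19+0.30)/2 = 0.745, v̄ = (0.98+0.68)/2 = 0.83 → q = 3.9×0.745×0.83 = 2.412 m³/s
Q = Σ q = 10.97 m³/s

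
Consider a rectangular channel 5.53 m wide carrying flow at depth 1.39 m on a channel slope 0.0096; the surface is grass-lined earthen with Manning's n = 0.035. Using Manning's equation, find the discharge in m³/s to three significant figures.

20.4 m³/s

A = b·y = 5.53 × 1.39 = 7.687 m²
P = b + 2y = 5.53 + 2×1.39 = 8.310 m
R = A/P = 7.687/8.310 = 0.9250 m
Q = (1/n)·A·R^(2/3)·S^(1/2) = (1/0.035) × 7.687 × 0.9250^(2/3) × 0.0096^(1/2) = 20.43 m³/s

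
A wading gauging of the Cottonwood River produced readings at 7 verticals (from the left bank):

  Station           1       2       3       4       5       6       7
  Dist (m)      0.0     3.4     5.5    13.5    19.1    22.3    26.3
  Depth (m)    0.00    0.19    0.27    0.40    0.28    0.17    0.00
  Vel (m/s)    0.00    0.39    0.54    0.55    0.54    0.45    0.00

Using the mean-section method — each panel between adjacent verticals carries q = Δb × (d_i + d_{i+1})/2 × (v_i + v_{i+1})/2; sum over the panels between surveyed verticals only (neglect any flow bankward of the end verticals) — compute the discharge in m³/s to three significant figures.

Panel 1-2: Δb = 3.4 m, d̄ = (0.00+0.19)/2 = 0.095, v̄ = (0.00+0.39)/2 = 0.195 → q = 3.4×0.095×0.195 = 0.06299 m³/s
Panel 2-3: Δb = 2.1 m, d̄ = (0.19+0.27)/2 = 0.23, v̄ = (0.39+0.54)/2 = 0.465 → q = 2.1×0.23×0.465 = 0.2246 m³/s
Panel 3-4: Δb = 8 m, d̄ = (0.27+0.40)/2 = 0.335, v̄ = (0.54+0.55)/2 = 0.545 → q = 8×0.335×0.545 = 1.461 m³/s
Panel 4-5: Δb = 5.6 m, d̄ = (0.40+0.28)/2 = 0.34, v̄ = (0.55+0.54)/2 = 0.545 → q = 5.6×0.34×0.545 = 1.038 m³/s
Panel 5-6: Δb = 3.2 m, d̄ = (0.28+0.17)/2 = 0.225, v̄ = (0.54+0.45)/2 = 0.495 → q = 3.2×0.225×0.495 = 0.3564 m³/s
Panel 6-7: Δb = 4 m, d̄ = (0.17+0.00)/2 = 0.085, v̄ = (0.45+0.00)/2 = 0.225 → q = 4×0.085×0.225 = 0.07650 m³/s
Q = Σ q = 3.219 m³/s

3.22 m³/s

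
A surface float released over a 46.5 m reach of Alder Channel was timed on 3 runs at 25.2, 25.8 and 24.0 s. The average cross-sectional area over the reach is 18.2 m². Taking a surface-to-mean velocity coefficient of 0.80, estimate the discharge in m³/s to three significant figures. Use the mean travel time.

27.1 m³/s

t̄ = (25.2 + 25.8 + 24.0) / 3 = 25 s
v_surface = L / t̄ = 46.5 / 25 = 1.860 m/s
v_mean = 0.80 × 1.860 = 1.488 m/s
Q = A × v_mean = 18.2 × 1.488 = 27.08 m³/s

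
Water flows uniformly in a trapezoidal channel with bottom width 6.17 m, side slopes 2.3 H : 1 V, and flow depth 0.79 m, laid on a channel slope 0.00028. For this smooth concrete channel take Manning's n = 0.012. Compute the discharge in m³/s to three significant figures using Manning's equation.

A = (b + z·y)·y = (6.17 + 2.3×0.79)×0.79 = 6.310 m²
P = b + 2y√(1+z²) = 6.17 + 2×0.79×√(1+2.3²) = 10.13 m
R = A/P = 6.310/10.13 = 0.6227 m
Q = (1/n)·A·R^(2/3)·S^(1/2) = (1/0.012) × 6.310 × 0.6227^(2/3) × 0.00028^(1/2) = 6.416 m³/s

6.42 m³/s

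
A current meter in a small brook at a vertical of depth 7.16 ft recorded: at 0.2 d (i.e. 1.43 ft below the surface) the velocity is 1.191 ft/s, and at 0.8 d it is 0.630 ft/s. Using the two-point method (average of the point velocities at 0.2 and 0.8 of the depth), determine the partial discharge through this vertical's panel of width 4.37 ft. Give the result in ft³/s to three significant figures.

28.5 ft³/s

v̄ = (1.191 + 0.630) / 2 = 0.9105 ft/s
q = v̄ × d × w = 0.9105 × 7.16 × 4.37 = 28.49 ft³/s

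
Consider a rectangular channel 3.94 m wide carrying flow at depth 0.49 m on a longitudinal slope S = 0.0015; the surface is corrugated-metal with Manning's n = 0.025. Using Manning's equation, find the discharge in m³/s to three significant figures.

1.60 m³/s

A = b·y = 3.94 × 0.49 = 1.931 m²
P = b + 2y = 3.94 + 2×0.49 = 4.920 m
R = A/P = 1.931/4.920 = 0.3924 m
Q = (1/n)·A·R^(2/3)·S^(1/2) = (1/0.025) × 1.931 × 0.3924^(2/3) × 0.0015^(1/2) = 1.603 m³/s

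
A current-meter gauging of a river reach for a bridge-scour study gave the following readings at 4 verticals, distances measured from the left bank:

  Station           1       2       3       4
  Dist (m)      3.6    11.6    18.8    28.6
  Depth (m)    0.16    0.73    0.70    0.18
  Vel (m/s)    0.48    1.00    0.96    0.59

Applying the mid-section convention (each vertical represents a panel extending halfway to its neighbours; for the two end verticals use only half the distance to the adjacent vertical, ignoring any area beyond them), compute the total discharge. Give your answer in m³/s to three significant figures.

w_1 = (11.6 − 3.6)/2 = 4 m; q_1 = 0.48 × 0.16 × 4 = 0.3072 m³/s
w_2 = (18.8 − 3.6)/2 = 7.6 m; q_2 = 1.00 × 0.73 × 7.6 = 5.548 m³/s
w_3 = (28.6 − 11.6)/2 = 8.5 m; q_3 = 0.96 × 0.70 × 8.5 = 5.712 m³/s
w_4 = (28.6 − 18.8)/2 = 4.9 m; q_4 = 0.59 × 0.18 × 4.9 = 0.5204 m³/s
Q = Σ qᵢ = 12.09 m³/s

12.1 m³/s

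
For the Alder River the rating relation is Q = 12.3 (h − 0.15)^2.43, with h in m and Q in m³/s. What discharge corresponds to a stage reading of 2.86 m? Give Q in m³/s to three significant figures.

Q = 12.3 × (2.86 − 0.15)^2.43 = 12.3 × 2.71^2.43 = 138.7 m³/s

139 m³/s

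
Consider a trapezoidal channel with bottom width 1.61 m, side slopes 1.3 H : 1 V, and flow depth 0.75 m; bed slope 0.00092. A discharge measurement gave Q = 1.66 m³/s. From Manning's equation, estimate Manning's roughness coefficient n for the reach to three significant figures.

0.0216

A = (b + z·y)·y = (1.61 + 1.3×0.75)×0.75 = 1.939 m²
P = b + 2y√(1+z²) = 1.61 + 2×0.75×√(1+1.3²) = 4.070 m
R = A/P = 1.939/4.070 = 0.4763 m
n = (1/Q)·A·R^(2/3)·S^(1/2) = (1/1.66) × 1.939 × 0.6099 × 0.03033 = 0.02161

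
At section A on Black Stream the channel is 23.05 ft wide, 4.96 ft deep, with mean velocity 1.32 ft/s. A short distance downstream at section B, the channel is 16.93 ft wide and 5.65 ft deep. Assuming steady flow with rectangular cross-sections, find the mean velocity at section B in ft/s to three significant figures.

Q = A₁V₁ = (23.05×4.96) × 1.32 = 150.9 ft³/s
A₂ = 16.93 × 5.65 = 95.65 ft²
V₂ = Q/A₂ = 150.9/95.65 = 1.578 ft/s

1.58 ft/s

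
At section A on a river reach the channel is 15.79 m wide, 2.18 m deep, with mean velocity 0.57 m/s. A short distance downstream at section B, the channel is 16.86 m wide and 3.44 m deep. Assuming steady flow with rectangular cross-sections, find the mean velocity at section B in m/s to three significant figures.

0.338 m/s

Q = A₁V₁ = (15.79×2.18) × 0.57 = 19.62 m³/s
A₂ = 16.86 × 3.44 = 58.00 m²
V₂ = Q/A₂ = 19.62/58.00 = 0.3383 m/s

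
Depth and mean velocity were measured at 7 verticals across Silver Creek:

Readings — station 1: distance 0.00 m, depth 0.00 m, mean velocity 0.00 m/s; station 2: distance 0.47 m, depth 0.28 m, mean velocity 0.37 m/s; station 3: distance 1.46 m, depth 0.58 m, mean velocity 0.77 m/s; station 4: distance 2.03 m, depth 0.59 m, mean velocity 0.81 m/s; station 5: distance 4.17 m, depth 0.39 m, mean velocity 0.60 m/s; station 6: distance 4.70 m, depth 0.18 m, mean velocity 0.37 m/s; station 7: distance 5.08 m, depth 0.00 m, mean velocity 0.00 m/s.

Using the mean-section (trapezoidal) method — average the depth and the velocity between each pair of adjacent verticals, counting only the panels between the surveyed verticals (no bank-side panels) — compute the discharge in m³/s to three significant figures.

Panel 1-2: Δb = 0.47 m, d̄ = (0.00+0.28)/2 = 0.14, v̄ = (0.00+0.37)/2 = 0.185 → q = 0.47×0.14×0.185 = 0.01217 m³/s
Panel 2-3: Δb = 0.99 m, d̄ = (0.28+0.58)/2 = 0.43, v̄ = (0.37+0.77)/2 = 0.57 → q = 0.99×0.43×0.57 = 0.2426 m³/s
Panel 3-4: Δb = 0.57 m, d̄ = (0.58+0.59)/2 = 0.585, v̄ = (0.77+0.81)/2 = 0.79 → q = 0.57×0.585×0.79 = 0.2634 m³/s
Panel 4-5: Δb = 2.14 m, d̄ = (0.59+0.39)/2 = 0.49, v̄ = (0.81+0.60)/2 = 0.705 → q = 2.14×0.49×0.705 = 0.7393 m³/s
Panel 5-6: Δb = 0.53 m, d̄ = (0.39+0.18)/2 = 0.285, v̄ = (0.60+0.37)/2 = 0.485 → q = 0.53×0.285×0.485 = 0.07326 m³/s
Panel 6-7: Δb = 0.38 m, d̄ = (0.18+0.00)/2 = 0.09, v̄ = (0.37+0.00)/2 = 0.185 → q = 0.38×0.09×0.185 = 0.006327 m³/s
Q = Σ q = 1.337 m³/s

1.34 m³/s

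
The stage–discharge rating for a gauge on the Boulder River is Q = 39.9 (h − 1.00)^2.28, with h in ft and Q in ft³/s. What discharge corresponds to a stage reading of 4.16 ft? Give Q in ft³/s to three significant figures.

Q = 39.9 × (4.16 − 1.00)^2.28 = 39.9 × 3.16^2.28 = 549.9 ft³/s

550 ft³/s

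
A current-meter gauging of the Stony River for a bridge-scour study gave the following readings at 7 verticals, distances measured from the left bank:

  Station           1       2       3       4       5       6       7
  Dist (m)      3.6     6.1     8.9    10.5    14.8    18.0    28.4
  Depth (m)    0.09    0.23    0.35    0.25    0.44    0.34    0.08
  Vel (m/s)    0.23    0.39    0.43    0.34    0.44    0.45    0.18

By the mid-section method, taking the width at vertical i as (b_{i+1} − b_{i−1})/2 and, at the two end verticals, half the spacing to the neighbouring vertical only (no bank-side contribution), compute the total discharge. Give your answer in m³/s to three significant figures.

2.69 m³/s

w_1 = (6.1 − 3.6)/2 = 1.25 m; q_1 = 0.23 × 0.09 × 1.25 = 0.02588 m³/s
w_2 = (8.9 − 3.6)/2 = 2.65 m; q_2 = 0.39 × 0.23 × 2.65 = 0.2377 m³/s
w_3 = (10.5 − 6.1)/2 = 2.2 m; q_3 = 0.43 × 0.35 × 2.2 = 0.3311 m³/s
w_4 = (14.8 − 8.9)/2 = 2.95 m; q_4 = 0.34 × 0.25 × 2.95 = 0.2508 m³/s
w_5 = (18.0 − 10.5)/2 = 3.75 m; q_5 = 0.44 × 0.44 × 3.75 = 0.7260 m³/s
w_6 = (28.4 − 14.8)/2 = 6.8 m; q_6 = 0.45 × 0.34 × 6.8 = 1.040 m³/s
w_7 = (28.4 − 18.0)/2 = 5.2 m; q_7 = 0.18 × 0.08 × 5.2 = 0.07488 m³/s
Q = Σ qᵢ = 2.687 m³/s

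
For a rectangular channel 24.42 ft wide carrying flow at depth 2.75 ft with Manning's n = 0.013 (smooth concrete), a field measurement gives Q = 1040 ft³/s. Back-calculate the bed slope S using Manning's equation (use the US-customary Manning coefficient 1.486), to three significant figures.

A = b·y = 24.42 × 2.75 = 67.16 ft²
P = b + 2y = 24.42 + 2×2.75 = 29.92 ft
R = A/P = 67.16/29.92 = 2.244 ft
S = (Q·n / (1.486·A·R^(2/3)))² = (1040×0.013 / (1.486×67.16×1.714))² = 0.006246

0.00625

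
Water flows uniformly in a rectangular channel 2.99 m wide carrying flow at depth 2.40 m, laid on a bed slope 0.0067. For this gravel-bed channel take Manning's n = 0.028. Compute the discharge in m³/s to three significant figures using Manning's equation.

A = b·y = 2.99 × 2.40 = 7.176 m²
P = b + 2y = 2.99 + 2×2.40 = 7.790 m
R = A/P = 7.176/7.790 = 0.9212 m
Q = (1/n)·A·R^(2/3)·S^(1/2) = (1/0.028) × 7.176 × 0.9212^(2/3) × 0.0067^(1/2) = 19.86 m³/s

19.9 m³/s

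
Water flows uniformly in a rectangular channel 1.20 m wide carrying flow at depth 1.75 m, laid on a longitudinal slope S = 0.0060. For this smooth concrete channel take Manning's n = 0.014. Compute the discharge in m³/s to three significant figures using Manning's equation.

6.79 m³/s

A = b·y = 1.20 × 1.75 = 2.100 m²
P = b + 2y = 1.20 + 2×1.75 = 4.700 m
R = A/P = 2.100/4.700 = 0.4468 m
Q = (1/n)·A·R^(2/3)·S^(1/2) = (1/0.014) × 2.100 × 0.4468^(2/3) × 0.0060^(1/2) = 6.791 m³/s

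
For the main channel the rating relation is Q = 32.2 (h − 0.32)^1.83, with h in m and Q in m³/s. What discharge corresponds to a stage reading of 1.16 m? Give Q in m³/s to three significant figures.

Q = 32.2 × (1.16 − 0.32)^1.83 = 32.2 × 0.84^1.83 = 23.40 m³/s

23.4 m³/s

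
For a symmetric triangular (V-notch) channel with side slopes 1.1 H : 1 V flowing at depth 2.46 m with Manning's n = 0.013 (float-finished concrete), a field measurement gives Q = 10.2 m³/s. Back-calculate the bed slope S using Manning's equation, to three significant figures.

A = z·y² = 1.1×2.46² = 6.657 m²
P = 2y√(1+z²) = 2×2.46×√(1+1.1²) = 7.314 m
R = A/P = 6.657/7.314 = 0.9101 m
S = (Q·n / (1·A·R^(2/3)))² = (10.2×0.013 / (1×6.657×0.9391))² = 0.0004499

0.000450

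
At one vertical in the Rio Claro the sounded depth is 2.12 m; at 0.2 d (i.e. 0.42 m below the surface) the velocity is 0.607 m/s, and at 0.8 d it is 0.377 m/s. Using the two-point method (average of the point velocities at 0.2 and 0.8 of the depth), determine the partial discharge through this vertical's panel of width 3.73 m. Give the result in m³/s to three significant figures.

v̄ = (0.607 + 0.377) / 2 = 0.4920 m/s
q = v̄ × d × w = 0.4920 × 2.12 × 3.73 = 3.891 m³/s

3.89 m³/s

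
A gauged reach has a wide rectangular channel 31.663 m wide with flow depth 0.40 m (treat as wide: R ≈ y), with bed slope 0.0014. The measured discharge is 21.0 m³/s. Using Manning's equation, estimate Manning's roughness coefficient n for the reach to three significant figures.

A = b·y = 31.663 × 0.40 = 12.67 m²
Wide channel: R ≈ y = 0.40 m
n = (1/Q)·A·R^(2/3)·S^(1/2) = (1/21.0) × 12.67 × 0.5429 × 0.03742 = 0.01225

0.0123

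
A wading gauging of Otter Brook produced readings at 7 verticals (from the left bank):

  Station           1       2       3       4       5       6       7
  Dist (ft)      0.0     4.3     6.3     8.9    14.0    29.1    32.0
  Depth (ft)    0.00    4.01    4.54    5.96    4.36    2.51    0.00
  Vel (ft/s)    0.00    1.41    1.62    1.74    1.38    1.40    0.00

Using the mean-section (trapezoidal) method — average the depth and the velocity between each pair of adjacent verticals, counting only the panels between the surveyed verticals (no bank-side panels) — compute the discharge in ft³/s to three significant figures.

Panel 1-2: Δb = 4.3 ft, d̄ = (0.00+4.01)/2 = 2.005, v̄ = (0.00+1.41)/2 = 0.705 → q = 4.3×2.005×0.705 = 6.078 ft³/s
Panel 2-3: Δb = 2 ft, d̄ = (4.01+4.54)/2 = 4.275, v̄ = (1.41+1.62)/2 = 1.515 → q = 2×4.275×1.515 = 12.95 ft³/s
Panel 3-4: Δb = 2.6 ft, d̄ = (4.54+5.96)/2 = 5.25, v̄ = (1.62+1.74)/2 = 1.68 → q = 2.6×5.25×1.68 = 22.93 ft³/s
Panel 4-5: Δb = 5.1 ft, d̄ = (5.96+4.36)/2 = 5.16, v̄ = (1.74+1.38)/2 = 1.56 → q = 5.1×5.16×1.56 = 41.05 ft³/s
Panel 5-6: Δb = 15.1 ft, d̄ = (4.36+2.51)/2 = 3.435, v̄ = (1.38+1.40)/2 = 1.39 → q = 15.1×3.435×1.39 = 72.10 ft³/s
Panel 6-7: Δb = 2.9 ft, d̄ = (2.51+0.00)/2 = 1.255, v̄ = (1.40+0.00)/2 = 0.7 → q = 2.9×1.255×0.7 = 2.548 ft³/s
Q = Σ q = 157.7 ft³/s

158 ft³/s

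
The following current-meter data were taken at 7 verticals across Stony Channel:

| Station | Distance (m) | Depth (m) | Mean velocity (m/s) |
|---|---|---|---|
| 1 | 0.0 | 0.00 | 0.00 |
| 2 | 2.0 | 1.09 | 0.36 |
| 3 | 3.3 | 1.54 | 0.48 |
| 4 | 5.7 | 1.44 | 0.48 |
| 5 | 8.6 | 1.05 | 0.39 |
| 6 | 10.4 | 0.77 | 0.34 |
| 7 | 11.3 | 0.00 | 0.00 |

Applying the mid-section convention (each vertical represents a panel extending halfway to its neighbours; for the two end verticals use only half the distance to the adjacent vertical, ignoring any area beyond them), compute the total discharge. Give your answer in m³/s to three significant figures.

5.16 m³/s

w_2 = (3.3 − 0.0)/2 = 1.65 m; q_2 = 0.36 × 1.09 × 1.65 = 0.6475 m³/s
w_3 = (5.7 − 2.0)/2 = 1.85 m; q_3 = 0.48 × 1.54 × 1.85 = 1.368 m³/s
w_4 = (8.6 − 3.3)/2 = 2.65 m; q_4 = 0.48 × 1.44 × 2.65 = 1.832 m³/s
w_5 = (10.4 − 5.7)/2 = 2.35 m; q_5 = 0.39 × 1.05 × 2.35 = 0.9623 m³/s
w_6 = (11.3 − 8.6)/2 = 1.35 m; q_6 = 0.34 × 0.77 × 1.35 = 0.3534 m³/s
Stations 1, 7 contribute zero (depth or velocity is 0).
Q = Σ qᵢ = 5.162 m³/s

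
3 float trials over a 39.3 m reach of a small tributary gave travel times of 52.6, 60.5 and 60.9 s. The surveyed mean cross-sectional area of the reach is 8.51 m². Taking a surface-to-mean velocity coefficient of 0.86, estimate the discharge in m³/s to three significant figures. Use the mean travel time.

4.96 m³/s

t̄ = (52.6 + 60.5 + 60.9) / 3 = 58 s
v_surface = L / t̄ = 39.3 / 58 = 0.6776 m/s
v_mean = 0.86 × 0.6776 = 0.5827 m/s
Q = A × v_mean = 8.51 × 0.5827 = 4.959 m³/s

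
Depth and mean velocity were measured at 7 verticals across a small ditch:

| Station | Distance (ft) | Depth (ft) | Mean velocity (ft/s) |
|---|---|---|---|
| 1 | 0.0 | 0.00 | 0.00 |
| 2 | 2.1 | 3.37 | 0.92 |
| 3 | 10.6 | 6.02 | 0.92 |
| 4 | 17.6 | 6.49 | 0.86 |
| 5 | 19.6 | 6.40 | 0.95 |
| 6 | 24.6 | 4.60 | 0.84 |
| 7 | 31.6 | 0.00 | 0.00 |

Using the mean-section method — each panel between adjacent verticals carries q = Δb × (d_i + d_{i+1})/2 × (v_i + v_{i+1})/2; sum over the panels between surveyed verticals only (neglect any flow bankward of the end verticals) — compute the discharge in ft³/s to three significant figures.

Panel 1-2: Δb = 2.1 ft, d̄ = (0.00+3.37)/2 = 1.685, v̄ = (0.00+0.92)/2 = 0.46 → q = 2.1×1.685×0.46 = 1.628 ft³/s
Panel 2-3: Δb = 8.5 ft, d̄ = (3.37+6.02)/2 = 4.695, v̄ = (0.92+0.92)/2 = 0.92 → q = 8.5×4.695×0.92 = 36.71 ft³/s
Panel 3-4: Δb = 7 ft, d̄ = (6.02+6.49)/2 = 6.255, v̄ = (0.92+0.86)/2 = 0.89 → q = 7×6.255×0.89 = 38.97 ft³/s
Panel 4-5: Δb = 2 ft, d̄ = (6.49+6.40)/2 = 6.445, v̄ = (0.86+0.95)/2 = 0.905 → q = 2×6.445×0.905 = 11.67 ft³/s
Panel 5-6: Δb = 5 ft, d̄ = (6.40+4.60)/2 = 5.5, v̄ = (0.95+0.84)/2 = 0.895 → q = 5×5.5×0.895 = 24.61 ft³/s
Panel 6-7: Δb = 7 ft, d̄ = (4.60+0.00)/2 = 2.3, v̄ = (0.84+0.00)/2 = 0.42 → q = 7×2.3×0.42 = 6.762 ft³/s
Q = Σ q = 120.4 ft³/s

120 ft³/s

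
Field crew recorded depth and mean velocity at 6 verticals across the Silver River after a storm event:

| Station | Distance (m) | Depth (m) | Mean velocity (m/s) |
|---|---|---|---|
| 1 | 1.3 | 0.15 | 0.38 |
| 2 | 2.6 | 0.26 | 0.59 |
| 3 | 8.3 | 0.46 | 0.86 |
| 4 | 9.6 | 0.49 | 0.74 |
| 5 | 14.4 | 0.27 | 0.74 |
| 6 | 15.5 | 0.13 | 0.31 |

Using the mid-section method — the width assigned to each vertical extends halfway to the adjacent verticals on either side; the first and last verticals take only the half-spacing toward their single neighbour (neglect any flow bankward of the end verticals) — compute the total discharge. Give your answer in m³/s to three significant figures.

w_1 = (2.6 − 1.3)/2 = 0.65 m; q_1 = 0.38 × 0.15 × 0.65 = 0.03705 m³/s
w_2 = (8.3 − 1.3)/2 = 3.5 m; q_2 = 0.59 × 0.26 × 3.5 = 0.5369 m³/s
w_3 = (9.6 − 2.6)/2 = 3.5 m; q_3 = 0.86 × 0.46 × 3.5 = 1.385 m³/s
w_4 = (14.4 − 8.3)/2 = 3.05 m; q_4 = 0.74 × 0.49 × 3.05 = 1.106 m³/s
w_5 = (15.5 − 9.6)/2 = 2.95 m; q_5 = 0.74 × 0.27 × 2.95 = 0.5894 m³/s
w_6 = (15.5 − 14.4)/2 = 0.55 m; q_6 = 0.31 × 0.13 × 0.55 = 0.02217 m³/s
Q = Σ qᵢ = 3.676 m³/s

3.68 m³/s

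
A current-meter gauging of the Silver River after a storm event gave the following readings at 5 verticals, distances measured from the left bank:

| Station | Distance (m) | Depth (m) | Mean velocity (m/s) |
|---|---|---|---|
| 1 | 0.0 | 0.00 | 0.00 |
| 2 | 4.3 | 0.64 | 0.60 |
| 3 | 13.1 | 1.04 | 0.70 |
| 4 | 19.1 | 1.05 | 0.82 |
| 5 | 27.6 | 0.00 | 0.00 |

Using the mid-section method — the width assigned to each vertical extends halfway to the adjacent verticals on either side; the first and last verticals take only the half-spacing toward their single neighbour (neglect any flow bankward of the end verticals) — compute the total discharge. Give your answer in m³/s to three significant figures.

14.1 m³/s

w_2 = (13.1 − 0.0)/2 = 6.55 m; q_2 = 0.60 × 0.64 × 6.55 = 2.515 m³/s
w_3 = (19.1 − 4.3)/2 = 7.4 m; q_3 = 0.70 × 1.04 × 7.4 = 5.387 m³/s
w_4 = (27.6 − 13.1)/2 = 7.25 m; q_4 = 0.82 × 1.05 × 7.25 = 6.242 m³/s
Stations 1, 5 contribute zero (depth or velocity is 0).
Q = Σ qᵢ = 14.14 m³/s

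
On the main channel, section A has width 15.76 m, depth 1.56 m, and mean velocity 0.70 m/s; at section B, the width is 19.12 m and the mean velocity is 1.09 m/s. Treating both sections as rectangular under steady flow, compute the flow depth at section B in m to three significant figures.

Q = A₁V₁ = (15.76×1.56) × 0.70 = 17.21 m³/s
d₂ = Q/(b₂ V₂) = 17.21/(19.12×1.09) = 0.8258 m

0.826 m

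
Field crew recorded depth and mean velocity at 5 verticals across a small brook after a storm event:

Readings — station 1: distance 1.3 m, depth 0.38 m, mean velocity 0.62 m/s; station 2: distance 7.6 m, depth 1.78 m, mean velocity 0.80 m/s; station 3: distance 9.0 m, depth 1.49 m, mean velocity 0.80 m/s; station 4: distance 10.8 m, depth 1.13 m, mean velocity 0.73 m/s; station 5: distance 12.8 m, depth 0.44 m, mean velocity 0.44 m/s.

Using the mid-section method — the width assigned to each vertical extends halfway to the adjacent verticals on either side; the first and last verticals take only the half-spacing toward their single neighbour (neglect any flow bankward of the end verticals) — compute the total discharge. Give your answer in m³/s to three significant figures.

9.89 m³/s

w_1 = (7.6 − 1.3)/2 = 3.15 m; q_1 = 0.62 × 0.38 × 3.15 = 0.7421 m³/s
w_2 = (9.0 − 1.3)/2 = 3.85 m; q_2 = 0.80 × 1.78 × 3.85 = 5.482 m³/s
w_3 = (10.8 − 7.6)/2 = 1.6 m; q_3 = 0.80 × 1.49 × 1.6 = 1.907 m³/s
w_4 = (12.8 − 9.0)/2 = 1.9 m; q_4 = 0.73 × 1.13 × 1.9 = 1.567 m³/s
w_5 = (12.8 − 10.8)/2 = 1 m; q_5 = 0.44 × 0.44 × 1 = 0.1936 m³/s
Q = Σ qᵢ = 9.893 m³/s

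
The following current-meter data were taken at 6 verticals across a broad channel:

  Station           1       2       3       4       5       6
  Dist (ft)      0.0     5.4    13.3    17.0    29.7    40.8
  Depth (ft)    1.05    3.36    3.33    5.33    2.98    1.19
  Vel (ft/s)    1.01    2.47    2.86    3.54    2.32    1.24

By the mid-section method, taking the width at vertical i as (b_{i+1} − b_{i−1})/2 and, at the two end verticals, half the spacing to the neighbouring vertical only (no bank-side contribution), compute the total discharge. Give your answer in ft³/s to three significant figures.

358 ft³/s

w_1 = (5.4 − 0.0)/2 = 2.7 ft; q_1 = 1.01 × 1.05 × 2.7 = 2.863 ft³/s
w_2 = (13.3 − 0.0)/2 = 6.65 ft; q_2 = 2.47 × 3.36 × 6.65 = 55.19 ft³/s
w_3 = (17.0 − 5.4)/2 = 5.8 ft; q_3 = 2.86 × 3.33 × 5.8 = 55.24 ft³/s
w_4 = (29.7 − 13.3)/2 = 8.2 ft; q_4 = 3.54 × 5.33 × 8.2 = 154.7 ft³/s
w_5 = (40.8 − 17.0)/2 = 11.9 ft; q_5 = 2.32 × 2.98 × 11.9 = 82.27 ft³/s
w_6 = (40.8 − 29.7)/2 = 5.55 ft; q_6 = 1.24 × 1.19 × 5.55 = 8.190 ft³/s
Q = Σ qᵢ = 358.5 ft³/s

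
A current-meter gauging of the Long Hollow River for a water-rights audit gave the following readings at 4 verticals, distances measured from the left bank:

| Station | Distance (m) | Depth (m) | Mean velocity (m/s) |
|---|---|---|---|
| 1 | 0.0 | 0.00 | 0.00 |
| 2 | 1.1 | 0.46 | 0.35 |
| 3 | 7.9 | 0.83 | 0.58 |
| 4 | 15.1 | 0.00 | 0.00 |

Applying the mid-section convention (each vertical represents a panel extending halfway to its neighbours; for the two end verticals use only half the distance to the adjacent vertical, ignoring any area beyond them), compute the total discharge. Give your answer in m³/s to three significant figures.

4.01 m³/s

w_2 = (7.9 − 0.0)/2 = 3.95 m; q_2 = 0.35 × 0.46 × 3.95 = 0.6360 m³/s
w_3 = (15.1 − 1.1)/2 = 7 m; q_3 = 0.58 × 0.83 × 7 = 3.370 m³/s
Stations 1, 4 contribute zero (depth or velocity is 0).
Q = Σ qᵢ = 4.006 m³/s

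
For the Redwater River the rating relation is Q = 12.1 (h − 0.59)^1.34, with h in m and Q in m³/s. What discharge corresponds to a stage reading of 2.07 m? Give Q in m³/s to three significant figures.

20.5 m³/s

Q = 12.1 × (2.07 − 0.59)^1.34 = 12.1 × 1.48^1.34 = 20.46 m³/s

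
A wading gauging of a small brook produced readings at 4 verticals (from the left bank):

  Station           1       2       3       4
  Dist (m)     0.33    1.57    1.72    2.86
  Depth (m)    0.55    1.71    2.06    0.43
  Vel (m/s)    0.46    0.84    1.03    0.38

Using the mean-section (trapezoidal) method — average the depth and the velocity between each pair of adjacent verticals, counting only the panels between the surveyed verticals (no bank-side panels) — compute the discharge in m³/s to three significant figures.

2.18 m³/s

Panel 1-2: Δb = 1.24 m, d̄ = (0.55+1.71)/2 = 1.13, v̄ = (0.46+0.84)/2 = 0.65 → q = 1.24×1.13×0.65 = 0.9108 m³/s
Panel 2-3: Δb = 0.15 m, d̄ = (1.71+2.06)/2 = 1.885, v̄ = (0.84+1.03)/2 = 0.935 → q = 0.15×1.885×0.935 = 0.2644 m³/s
Panel 3-4: Δb = 1.14 m, d̄ = (2.06+0.43)/2 = 1.245, v̄ = (1.03+0.38)/2 = 0.705 → q = 1.14×1.245×0.705 = 1.001 m³/s
Q = Σ q = 2.176 m³/s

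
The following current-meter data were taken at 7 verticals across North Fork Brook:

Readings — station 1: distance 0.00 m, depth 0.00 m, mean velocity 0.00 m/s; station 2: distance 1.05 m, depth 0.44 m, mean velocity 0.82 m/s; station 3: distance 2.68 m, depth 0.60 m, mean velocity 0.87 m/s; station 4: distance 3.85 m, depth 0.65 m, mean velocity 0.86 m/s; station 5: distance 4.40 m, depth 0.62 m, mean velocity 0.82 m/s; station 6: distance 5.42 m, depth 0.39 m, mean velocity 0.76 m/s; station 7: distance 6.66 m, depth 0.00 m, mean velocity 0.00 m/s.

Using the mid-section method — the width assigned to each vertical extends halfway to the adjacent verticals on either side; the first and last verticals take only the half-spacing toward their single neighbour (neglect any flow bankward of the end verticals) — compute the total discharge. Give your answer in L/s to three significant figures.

2430 L/s

w_2 = (2.68 − 0.00)/2 = 1.34 m; q_2 = 0.82 × 0.44 × 1.34 = 0.4835 m³/s
w_3 = (3.85 − 1.05)/2 = 1.4 m; q_3 = 0.87 × 0.60 × 1.4 = 0.7308 m³/s
w_4 = (4.40 − 2.68)/2 = 0.86 m; q_4 = 0.86 × 0.65 × 0.86 = 0.4807 m³/s
w_5 = (5.42 − 3.85)/2 = 0.785 m; q_5 = 0.82 × 0.62 × 0.785 = 0.3991 m³/s
w_6 = (6.66 − 4.40)/2 = 1.13 m; q_6 = 0.76 × 0.39 × 1.13 = 0.3349 m³/s
Stations 1, 7 contribute zero (depth or velocity is 0).
Q = Σ qᵢ = 2.429 m³/s
= 2.429 × 1000 = 2429 L/s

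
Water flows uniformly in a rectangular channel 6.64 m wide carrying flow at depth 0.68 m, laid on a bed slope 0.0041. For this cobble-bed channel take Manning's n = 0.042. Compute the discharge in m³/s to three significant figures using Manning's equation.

A = b·y = 6.64 × 0.68 = 4.515 m²
P = b + 2y = 6.64 + 2×0.68 = 8.000 m
R = A/P = 4.515/8.000 = 0.5644 m
Q = (1/n)·A·R^(2/3)·S^(1/2) = (1/0.042) × 4.515 × 0.5644^(2/3) × 0.0041^(1/2) = 4.701 m³/s

4.70 m³/s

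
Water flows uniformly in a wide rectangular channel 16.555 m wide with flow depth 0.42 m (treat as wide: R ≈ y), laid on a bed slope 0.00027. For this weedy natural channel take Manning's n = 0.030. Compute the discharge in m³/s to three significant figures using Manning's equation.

A = b·y = 16.555 × 0.42 = 6.953 m²
Wide channel: R ≈ y = 0.42 m
Q = (1/n)·A·R^(2/3)·S^(1/2) = (1/0.030) × 6.953 × 0.4200^(2/3) × 0.00027^(1/2) = 2.136 m³/s

2.14 m³/s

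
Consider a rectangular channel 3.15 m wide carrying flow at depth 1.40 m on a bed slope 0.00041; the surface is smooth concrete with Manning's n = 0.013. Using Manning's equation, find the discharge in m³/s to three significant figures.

A = b·y = 3.15 × 1.40 = 4.410 m²
P = b + 2y = 3.15 + 2×1.40 = 5.950 m
R = A/P = 4.410/5.950 = 0.7412 m
Q = (1/n)·A·R^(2/3)·S^(1/2) = (1/0.013) × 4.410 × 0.7412^(2/3) × 0.00041^(1/2) = 5.626 m³/s

5.63 m³/s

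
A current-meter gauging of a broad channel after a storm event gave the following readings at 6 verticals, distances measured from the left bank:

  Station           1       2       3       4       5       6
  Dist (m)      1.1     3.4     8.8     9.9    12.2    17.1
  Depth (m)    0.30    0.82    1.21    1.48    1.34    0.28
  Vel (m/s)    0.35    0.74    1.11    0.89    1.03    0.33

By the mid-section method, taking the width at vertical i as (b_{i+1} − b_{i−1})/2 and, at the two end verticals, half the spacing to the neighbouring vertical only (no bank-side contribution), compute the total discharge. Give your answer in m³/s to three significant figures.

14.3 m³/s

w_1 = (3.4 − 1.1)/2 = 1.15 m; q_1 = 0.35 × 0.30 × 1.15 = 0.1208 m³/s
w_2 = (8.8 − 1.1)/2 = 3.85 m; q_2 = 0.74 × 0.82 × 3.85 = 2.336 m³/s
w_3 = (9.9 − 3.4)/2 = 3.25 m; q_3 = 1.11 × 1.21 × 3.25 = 4.365 m³/s
w_4 = (12.2 − 8.8)/2 = 1.7 m; q_4 = 0.89 × 1.48 × 1.7 = 2.239 m³/s
w_5 = (17.1 − 9.9)/2 = 3.6 m; q_5 = 1.03 × 1.34 × 3.6 = 4.969 m³/s
w_6 = (17.1 − 12.2)/2 = 2.45 m; q_6 = 0.33 × 0.28 × 2.45 = 0.2264 m³/s
Q = Σ qᵢ = 14.26 m³/s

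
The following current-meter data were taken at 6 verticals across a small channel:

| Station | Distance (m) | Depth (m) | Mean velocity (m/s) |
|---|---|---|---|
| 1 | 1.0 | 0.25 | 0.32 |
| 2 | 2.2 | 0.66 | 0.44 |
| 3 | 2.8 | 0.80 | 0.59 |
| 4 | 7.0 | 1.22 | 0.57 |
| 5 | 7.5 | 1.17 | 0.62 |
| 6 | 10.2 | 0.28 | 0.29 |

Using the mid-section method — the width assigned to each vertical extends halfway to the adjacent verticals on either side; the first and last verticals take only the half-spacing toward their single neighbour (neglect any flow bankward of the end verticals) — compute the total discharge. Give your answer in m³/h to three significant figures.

w_1 = (2.2 − 1.0)/2 = 0.6 m; q_1 = 0.32 × 0.25 × 0.6 = 0.04800 m³/s
w_2 = (2.8 − 1.0)/2 = 0.9 m; q_2 = 0.44 × 0.66 × 0.9 = 0.2614 m³/s
w_3 = (7.0 − 2.2)/2 = 2.4 m; q_3 = 0.59 × 0.80 × 2.4 = 1.133 m³/s
w_4 = (7.5 − 2.8)/2 = 2.35 m; q_4 = 0.57 × 1.22 × 2.35 = 1.634 m³/s
w_5 = (10.2 − 7.0)/2 = 1.6 m; q_5 = 0.62 × 1.17 × 1.6 = 1.161 m³/s
w_6 = (10.2 − 7.5)/2 = 1.35 m; q_6 = 0.29 × 0.28 × 1.35 = 0.1096 m³/s
Q = Σ qᵢ = 4.347 m³/s
= 4.347 × 3600 = 15650 m³/h

15600 m³/h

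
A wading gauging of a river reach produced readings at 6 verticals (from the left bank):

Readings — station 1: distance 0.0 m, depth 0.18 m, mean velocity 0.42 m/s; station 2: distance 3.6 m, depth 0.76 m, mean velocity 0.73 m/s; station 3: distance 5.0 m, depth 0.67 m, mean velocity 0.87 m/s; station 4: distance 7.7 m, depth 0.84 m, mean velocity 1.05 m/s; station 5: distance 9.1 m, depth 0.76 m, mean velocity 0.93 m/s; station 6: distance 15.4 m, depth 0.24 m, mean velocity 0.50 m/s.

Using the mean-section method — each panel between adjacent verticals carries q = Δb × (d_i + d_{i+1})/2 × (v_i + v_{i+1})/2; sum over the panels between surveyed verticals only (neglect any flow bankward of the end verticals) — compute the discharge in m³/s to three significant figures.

Panel 1-2: Δb = 3.6 m, d̄ = (0.18+0.76)/2 = 0.47, v̄ = (0.42+0.73)/2 = 0.575 → q = 3.6×0.47×0.575 = 0.9729 m³/s
Panel 2-3: Δb = 1.4 m, d̄ = (0.76+0.67)/2 = 0.715, v̄ = (0.73+0.87)/2 = 0.8 → q = 1.4×0.715×0.8 = 0.8008 m³/s
Panel 3-4: Δb = 2.7 m, d̄ = (0.67+0.84)/2 = 0.755, v̄ = (0.87+1.05)/2 = 0.96 → q = 2.7×0.755×0.96 = 1.957 m³/s
Panel 4-5: Δb = 1.4 m, d̄ = (0.84+0.76)/2 = 0.8, v̄ = (1.05+0.93)/2 = 0.99 → q = 1.4×0.8×0.99 = 1.109 m³/s
Panel 5-6: Δb = 6.3 m, d̄ = (0.76+0.24)/2 = 0.5, v̄ = (0.93+0.50)/2 = 0.715 → q = 6.3×0.5×0.715 = 2.252 m³/s
Q = Σ q = 7.092 m³/s

7.09 m³/s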